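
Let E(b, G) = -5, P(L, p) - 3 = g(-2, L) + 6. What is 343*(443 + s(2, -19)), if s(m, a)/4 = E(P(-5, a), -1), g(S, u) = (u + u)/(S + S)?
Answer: 145089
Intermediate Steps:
g(S, u) = u/S (g(S, u) = (2*u)/((2*S)) = (2*u)*(1/(2*S)) = u/S)
P(L, p) = 9 - L/2 (P(L, p) = 3 + (L/(-2) + 6) = 3 + (L*(-1/2) + 6) = 3 + (-L/2 + 6) = 3 + (6 - L/2) = 9 - L/2)
s(m, a) = -20 (s(m, a) = 4*(-5) = -20)
343*(443 + s(2, -19)) = 343*(443 - 20) = 343*423 = 145089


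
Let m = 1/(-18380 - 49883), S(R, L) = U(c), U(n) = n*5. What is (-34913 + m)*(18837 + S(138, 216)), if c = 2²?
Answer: -44941249224840/68263 ≈ -6.5835e+8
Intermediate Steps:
c = 4
U(n) = 5*n
S(R, L) = 20 (S(R, L) = 5*4 = 20)
m = -1/68263 (m = 1/(-68263) = -1/68263 ≈ -1.4649e-5)
(-34913 + m)*(18837 + S(138, 216)) = (-34913 - 1/68263)*(18837 + 20) = -2383266120/68263*18857 = -44941249224840/68263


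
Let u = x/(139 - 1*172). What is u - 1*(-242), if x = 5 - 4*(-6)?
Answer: 7957/33 ≈ 241.12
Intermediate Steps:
x = 29 (x = 5 + 24 = 29)
u = -29/33 (u = 29/(139 - 1*172) = 29/(139 - 172) = 29/(-33) = 29*(-1/33) = -29/33 ≈ -0.87879)
u - 1*(-242) = -29/33 - 1*(-242) = -29/33 + 242 = 7957/33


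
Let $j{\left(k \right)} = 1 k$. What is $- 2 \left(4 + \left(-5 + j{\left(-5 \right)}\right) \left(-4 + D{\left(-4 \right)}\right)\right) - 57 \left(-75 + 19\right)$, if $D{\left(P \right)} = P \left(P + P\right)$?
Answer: $3744$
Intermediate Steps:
$D{\left(P \right)} = 2 P^{2}$ ($D{\left(P \right)} = P 2 P = 2 P^{2}$)
$j{\left(k \right)} = k$
$- 2 \left(4 + \left(-5 + j{\left(-5 \right)}\right) \left(-4 + D{\left(-4 \right)}\right)\right) - 57 \left(-75 + 19\right) = - 2 \left(4 + \left(-5 - 5\right) \left(-4 + 2 \left(-4\right)^{2}\right)\right) - 57 \left(-75 + 19\right) = - 2 \left(4 - 10 \left(-4 + 2 \cdot 16\right)\right) - -3192 = - 2 \left(4 - 10 \left(-4 + 32\right)\right) + 3192 = - 2 \left(4 - 280\right) + 3192 = \left(-2\right) \left(-276\right) + 3192 = 552 + 3192 = 3744$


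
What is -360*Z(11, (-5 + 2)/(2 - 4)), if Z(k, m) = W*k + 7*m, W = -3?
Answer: 8100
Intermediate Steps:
Z(k, m) = -3*k + 7*m
-360*Z(11, (-5 + 2)/(2 - 4)) = -360*(-3*11 + 7*((-5 + 2)/(2 - 4))) = -360*(-33 + 7*(-3/(-2))) = -360*(-33 + 7*(-3*(-½))) = -360*(-33 + 7*(3/2)) = -360*(-33 + 21/2) = -360*(-45/2) = 8100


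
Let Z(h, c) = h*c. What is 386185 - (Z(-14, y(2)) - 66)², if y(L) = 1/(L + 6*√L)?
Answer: 110363358/289 - 46830*√2/289 ≈ 3.8165e+5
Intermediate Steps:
Z(h, c) = c*h
386185 - (Z(-14, y(2)) - 66)² = 386185 - (-14/(2 + 6*√2) - 66)² = 386185 - (-66 - 14/(2 + 6*√2))²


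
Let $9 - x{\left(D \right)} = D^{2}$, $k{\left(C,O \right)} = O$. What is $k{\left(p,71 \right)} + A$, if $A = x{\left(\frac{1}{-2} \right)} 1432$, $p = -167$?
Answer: $12601$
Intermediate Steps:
$x{\left(D \right)} = 9 - D^{2}$
$A = 12530$ ($A = \left(9 - \left(\frac{1}{-2}\right)^{2}\right) 1432 = \left(9 - \left(- \frac{1}{2}\right)^{2}\right) 1432 = \left(9 - \frac{1}{4}\right) 1432 = \frac{35}{4} \cdot 1432 = 12530$)
$k{\left(p,71 \right)} + A = 71 + 12530 = 12601$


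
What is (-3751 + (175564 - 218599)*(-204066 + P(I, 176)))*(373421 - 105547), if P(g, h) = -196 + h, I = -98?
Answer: 2352693747917366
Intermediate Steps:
(-3751 + (175564 - 218599)*(-204066 + P(I, 176)))*(373421 - 105547) = (-3751 + (175564 - 218599)*(-204066 + (-196 + 176)))*(373421 - 105547) = (-3751 - 43035*(-204066 - 20))*267874 = (-3751 - 43035*(-204086))*267874 = (-3751 + 8782841010)*267874 = 8782837259*267874 = 2352693747917366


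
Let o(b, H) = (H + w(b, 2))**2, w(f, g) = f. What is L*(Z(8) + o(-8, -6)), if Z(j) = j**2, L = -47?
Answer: -12220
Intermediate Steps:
o(b, H) = (H + b)**2
L*(Z(8) + o(-8, -6)) = -47*(8**2 + (-6 - 8)**2) = -47*(64 + (-14)**2) = -47*(64 + 196) = -47*260 = -12220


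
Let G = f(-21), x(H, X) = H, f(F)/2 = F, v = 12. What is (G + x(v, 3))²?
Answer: 900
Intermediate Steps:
f(F) = 2*F
G = -42 (G = 2*(-21) = -42)
(G + x(v, 3))² = (-42 + 12)² = (-30)² = 900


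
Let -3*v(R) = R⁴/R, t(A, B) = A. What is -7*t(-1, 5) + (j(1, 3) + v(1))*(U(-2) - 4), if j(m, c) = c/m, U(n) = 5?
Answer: 29/3 ≈ 9.6667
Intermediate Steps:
v(R) = -R³/3 (v(R) = -R⁴/(3*R) = -R³/3)
-7*t(-1, 5) + (j(1, 3) + v(1))*(U(-2) - 4) = -7*(-1) + (3/1 - ⅓*1³)*(5 - 4) = 7 + (3*1 - ⅓*1)*1 = 7 + (3 - ⅓)*1 = 7 + (8/3)*1 = 7 + 8/3 = 29/3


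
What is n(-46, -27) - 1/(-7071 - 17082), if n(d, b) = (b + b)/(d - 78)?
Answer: 652193/1497486 ≈ 0.43553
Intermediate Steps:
n(d, b) = 2*b/(-78 + d) (n(d, b) = (2*b)/(-78 + d) = 2*b/(-78 + d))
n(-46, -27) - 1/(-7071 - 17082) = 2*(-27)/(-78 - 46) - 1/(-7071 - 17082) = 2*(-27)/(-124) - 1/(-24153) = 2*(-27)*(-1/124) - 1*(-1/24153) = 27/62 + 1/24153 = 652193/1497486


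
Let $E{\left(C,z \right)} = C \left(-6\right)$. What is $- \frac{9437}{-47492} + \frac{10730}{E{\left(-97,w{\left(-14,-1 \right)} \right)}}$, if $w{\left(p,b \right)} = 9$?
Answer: $\frac{257540747}{13820172} \approx 18.635$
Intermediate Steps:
$E{\left(C,z \right)} = - 6 C$
$- \frac{9437}{-47492} + \frac{10730}{E{\left(-97,w{\left(-14,-1 \right)} \right)}} = - \frac{9437}{-47492} + \frac{10730}{\left(-6\right) \left(-97\right)} = \left(-9437\right) \left(- \frac{1}{47492}\right) + \frac{10730}{582} = \frac{9437}{47492} + 10730 \cdot \frac{1}{582} = \frac{9437}{47492} + \frac{5365}{291} = \frac{257540747}{13820172}$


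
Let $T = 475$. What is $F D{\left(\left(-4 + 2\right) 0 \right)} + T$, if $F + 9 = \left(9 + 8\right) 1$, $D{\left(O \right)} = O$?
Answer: $475$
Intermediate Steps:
$F = 8$ ($F = -9 + \left(9 + 8\right) 1 = -9 + 17 \cdot 1 = -9 + 17 = 8$)
$F D{\left(\left(-4 + 2\right) 0 \right)} + T = 8 \left(-4 + 2\right) 0 + 475 = 8 \left(\left(-2\right) 0\right) + 475 = 8 \cdot 0 + 475 = 0 + 475 = 475$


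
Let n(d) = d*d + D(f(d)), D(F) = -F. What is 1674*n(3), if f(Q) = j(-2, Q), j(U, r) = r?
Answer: 10044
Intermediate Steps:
f(Q) = Q
n(d) = d**2 - d (n(d) = d*d - d = d**2 - d)
1674*n(3) = 1674*(3*(-1 + 3)) = 1674*(3*2) = 1674*6 = 10044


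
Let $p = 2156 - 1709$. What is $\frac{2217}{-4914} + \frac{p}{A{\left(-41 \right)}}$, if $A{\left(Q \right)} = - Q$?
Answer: $\frac{701887}{67158} \approx 10.451$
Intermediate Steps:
$p = 447$ ($p = 2156 - 1709 = 447$)
$\frac{2217}{-4914} + \frac{p}{A{\left(-41 \right)}} = \frac{2217}{-4914} + \frac{447}{\left(-1\right) \left(-41\right)} = 2217 \left(- \frac{1}{4914}\right) + \frac{447}{41} = - \frac{739}{1638} + 447 \cdot \frac{1}{41} = - \frac{739}{1638} + \frac{447}{41} = \frac{701887}{67158}$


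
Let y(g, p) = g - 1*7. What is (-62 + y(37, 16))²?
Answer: 1024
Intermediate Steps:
y(g, p) = -7 + g (y(g, p) = g - 7 = -7 + g)
(-62 + y(37, 16))² = (-62 + (-7 + 37))² = (-62 + 30)² = (-32)² = 1024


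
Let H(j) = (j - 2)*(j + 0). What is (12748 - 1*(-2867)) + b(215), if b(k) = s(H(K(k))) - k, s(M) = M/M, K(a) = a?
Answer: 15401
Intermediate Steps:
H(j) = j*(-2 + j) (H(j) = (-2 + j)*j = j*(-2 + j))
s(M) = 1
b(k) = 1 - k
(12748 - 1*(-2867)) + b(215) = (12748 - 1*(-2867)) + (1 - 1*215) = (12748 + 2867) + (1 - 215) = 15615 - 214 = 15401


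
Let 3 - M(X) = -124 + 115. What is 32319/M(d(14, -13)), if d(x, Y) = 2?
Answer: 10773/4 ≈ 2693.3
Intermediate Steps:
M(X) = 12 (M(X) = 3 - (-124 + 115) = 3 - 1*(-9) = 3 + 9 = 12)
32319/M(d(14, -13)) = 32319/12 = 32319*(1/12) = 10773/4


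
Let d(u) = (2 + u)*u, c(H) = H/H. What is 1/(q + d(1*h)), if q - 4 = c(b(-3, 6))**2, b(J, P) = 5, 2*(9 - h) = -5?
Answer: 4/641 ≈ 0.0062402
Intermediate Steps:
h = 23/2 (h = 9 - 1/2*(-5) = 9 + 5/2 = 23/2 ≈ 11.500)
c(H) = 1
q = 5 (q = 4 + 1**2 = 4 + 1 = 5)
d(u) = u*(2 + u)
1/(q + d(1*h)) = 1/(5 + (1*(23/2))*(2 + 1*(23/2))) = 1/(5 + 23*(2 + 23/2)/2) = 1/(5 + (23/2)*(27/2)) = 1/(5 + 621/4) = 1/(641/4) = 4/641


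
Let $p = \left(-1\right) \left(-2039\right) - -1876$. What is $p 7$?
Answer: $27405$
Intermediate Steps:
$p = 3915$ ($p = 2039 + 1876 = 3915$)
$p 7 = 3915 \cdot 7 = 27405$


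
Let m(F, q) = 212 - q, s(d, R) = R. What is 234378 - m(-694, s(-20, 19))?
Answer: 234185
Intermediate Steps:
234378 - m(-694, s(-20, 19)) = 234378 - (212 - 1*19) = 234378 - (212 - 19) = 234378 - 1*193 = 234378 - 193 = 234185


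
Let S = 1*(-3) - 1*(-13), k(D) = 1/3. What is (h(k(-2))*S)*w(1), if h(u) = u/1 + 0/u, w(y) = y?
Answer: 10/3 ≈ 3.3333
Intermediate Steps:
k(D) = 1/3
S = 10 (S = -3 + 13 = 10)
h(u) = u (h(u) = u*1 + 0 = u + 0 = u)
(h(k(-2))*S)*w(1) = ((1/3)*10)*1 = (10/3)*1 = 10/3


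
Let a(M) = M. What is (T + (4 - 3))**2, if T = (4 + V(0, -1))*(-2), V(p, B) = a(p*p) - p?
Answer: 49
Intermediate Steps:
V(p, B) = p**2 - p (V(p, B) = p*p - p = p**2 - p)
T = -8 (T = (4 + 0*(-1 + 0))*(-2) = (4 + 0*(-1))*(-2) = (4 + 0)*(-2) = 4*(-2) = -8)
(T + (4 - 3))**2 = (-8 + (4 - 3))**2 = (-8 + 1)**2 = (-7)**2 = 49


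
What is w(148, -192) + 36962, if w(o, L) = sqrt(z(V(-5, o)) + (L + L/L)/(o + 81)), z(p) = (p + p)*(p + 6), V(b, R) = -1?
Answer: 36962 + I*sqrt(568149)/229 ≈ 36962.0 + 3.2915*I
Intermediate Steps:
z(p) = 2*p*(6 + p) (z(p) = (2*p)*(6 + p) = 2*p*(6 + p))
w(o, L) = sqrt(-10 + (1 + L)/(81 + o)) (w(o, L) = sqrt(2*(-1)*(6 - 1) + (L + L/L)/(o + 81)) = sqrt(2*(-1)*5 + (L + 1)/(81 + o)) = sqrt(-10 + (1 + L)/(81 + o)))
w(148, -192) + 36962 = sqrt((-809 - 192 - 10*148)/(81 + 148)) + 36962 = sqrt((-809 - 192 - 1480)/229) + 36962 = sqrt((1/229)*(-2481)) + 36962 = sqrt(-2481/229) + 36962 = I*sqrt(568149)/229 + 36962 = 36962 + I*sqrt(568149)/229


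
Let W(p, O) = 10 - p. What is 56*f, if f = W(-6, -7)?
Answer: 896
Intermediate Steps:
f = 16 (f = 10 - 1*(-6) = 10 + 6 = 16)
56*f = 56*16 = 896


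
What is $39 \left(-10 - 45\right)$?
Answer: $-2145$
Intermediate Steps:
$39 \left(-10 - 45\right) = 39 \left(-55\right) = -2145$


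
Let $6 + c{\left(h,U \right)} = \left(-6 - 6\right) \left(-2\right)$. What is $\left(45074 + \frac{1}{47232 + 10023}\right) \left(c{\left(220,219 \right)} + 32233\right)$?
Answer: $\frac{83230538551621}{57255} \approx 1.4537 \cdot 10^{9}$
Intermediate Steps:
$c{\left(h,U \right)} = 18$ ($c{\left(h,U \right)} = -6 + \left(-6 - 6\right) \left(-2\right) = -6 - -24 = -6 + 24 = 18$)
$\left(45074 + \frac{1}{47232 + 10023}\right) \left(c{\left(220,219 \right)} + 32233\right) = \left(45074 + \frac{1}{47232 + 10023}\right) \left(18 + 32233\right) = \left(45074 + \frac{1}{57255}\right) 32251 = \frac{2580711871}{57255} \cdot 32251 = \frac{83230538551621}{57255}$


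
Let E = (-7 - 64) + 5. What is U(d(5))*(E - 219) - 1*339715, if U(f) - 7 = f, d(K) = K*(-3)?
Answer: -337435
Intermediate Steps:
d(K) = -3*K
E = -66 (E = -71 + 5 = -66)
U(f) = 7 + f
U(d(5))*(E - 219) - 1*339715 = (7 - 3*5)*(-66 - 219) - 1*339715 = (7 - 15)*(-285) - 339715 = -8*(-285) - 339715 = 2280 - 339715 = -337435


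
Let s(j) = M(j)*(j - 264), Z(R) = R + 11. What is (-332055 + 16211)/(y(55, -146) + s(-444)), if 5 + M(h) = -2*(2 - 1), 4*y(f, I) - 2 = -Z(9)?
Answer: -631688/9903 ≈ -63.788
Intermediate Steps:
Z(R) = 11 + R
y(f, I) = -9/2 (y(f, I) = 1/2 + (-(11 + 9))/4 = 1/2 + (-1*20)/4 = 1/2 + (1/4)*(-20) = 1/2 - 5 = -9/2)
M(h) = -7 (M(h) = -5 - 2*(2 - 1) = -5 - 2*1 = -5 - 2 = -7)
s(j) = 1848 - 7*j (s(j) = -7*(j - 264) = -7*(-264 + j) = 1848 - 7*j)
(-332055 + 16211)/(y(55, -146) + s(-444)) = (-332055 + 16211)/(-9/2 + (1848 - 7*(-444))) = -315844/(-9/2 + (1848 + 3108)) = -315844/(-9/2 + 4956) = -315844/9903/2 = -315844*2/9903 = -631688/9903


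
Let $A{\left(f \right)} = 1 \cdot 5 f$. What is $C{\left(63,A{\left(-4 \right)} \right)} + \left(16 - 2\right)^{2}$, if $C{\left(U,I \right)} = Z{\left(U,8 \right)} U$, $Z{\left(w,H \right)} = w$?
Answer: $4165$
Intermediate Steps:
$A{\left(f \right)} = 5 f$
$C{\left(U,I \right)} = U^{2}$ ($C{\left(U,I \right)} = U U = U^{2}$)
$C{\left(63,A{\left(-4 \right)} \right)} + \left(16 - 2\right)^{2} = 63^{2} + \left(16 - 2\right)^{2} = 3969 + 14^{2} = 3969 + 196 = 4165$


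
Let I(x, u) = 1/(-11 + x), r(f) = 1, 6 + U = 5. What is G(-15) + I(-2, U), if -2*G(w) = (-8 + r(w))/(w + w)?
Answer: -151/780 ≈ -0.19359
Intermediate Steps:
U = -1 (U = -6 + 5 = -1)
G(w) = 7/(4*w) (G(w) = -(-8 + 1)/(2*(w + w)) = -(-7)/(2*(2*w)) = -(-7)*1/(2*w)/2 = -(-7)/(4*w) = 7/(4*w))
G(-15) + I(-2, U) = (7/4)/(-15) + 1/(-11 - 2) = (7/4)*(-1/15) + 1/(-13) = -7/60 - 1/13 = -151/780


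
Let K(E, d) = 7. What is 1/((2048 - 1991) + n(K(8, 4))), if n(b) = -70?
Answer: -1/13 ≈ -0.076923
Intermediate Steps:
1/((2048 - 1991) + n(K(8, 4))) = 1/((2048 - 1991) - 70) = 1/(57 - 70) = 1/(-13) = -1/13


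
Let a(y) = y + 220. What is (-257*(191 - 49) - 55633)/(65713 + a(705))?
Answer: -92127/66638 ≈ -1.3825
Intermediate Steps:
a(y) = 220 + y
(-257*(191 - 49) - 55633)/(65713 + a(705)) = (-257*(191 - 49) - 55633)/(65713 + (220 + 705)) = (-257*142 - 55633)/(65713 + 925) = (-36494 - 55633)/66638 = -92127*1/66638 = -92127/66638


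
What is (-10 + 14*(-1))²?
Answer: 576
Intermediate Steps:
(-10 + 14*(-1))² = (-10 - 14)² = (-24)² = 576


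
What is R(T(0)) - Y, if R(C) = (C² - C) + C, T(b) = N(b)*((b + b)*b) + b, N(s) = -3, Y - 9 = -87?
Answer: 78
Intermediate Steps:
Y = -78 (Y = 9 - 87 = -78)
T(b) = b - 6*b² (T(b) = -3*(b + b)*b + b = -3*2*b*b + b = -6*b² + b = b - 6*b²)
R(C) = C²
R(T(0)) - Y = (0*(1 - 6*0))² - 1*(-78) = (0*(1 + 0))² + 78 = (0*1)² + 78 = 0² + 78 = 0 + 78 = 78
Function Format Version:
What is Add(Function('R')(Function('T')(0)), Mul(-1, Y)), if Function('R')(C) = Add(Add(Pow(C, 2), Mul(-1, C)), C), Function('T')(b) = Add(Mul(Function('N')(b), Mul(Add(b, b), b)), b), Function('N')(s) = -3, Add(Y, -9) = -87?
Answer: 78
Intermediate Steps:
Y = -78 (Y = Add(9, -87) = -78)
Function('T')(b) = Add(b, Mul(-6, Pow(b, 2))) (Function('T')(b) = Add(Mul(-3, Mul(Add(b, b), b)), b) = Add(Mul(-3, Mul(Mul(2, b), b)), b) = Add(Mul(-3, Mul(2, Pow(b, 2))), b) = Add(Mul(-6, Pow(b, 2)), b) = Add(b, Mul(-6, Pow(b, 2))))
Function('R')(C) = Pow(C, 2)
Add(Function('R')(Function('T')(0)), Mul(-1, Y)) = Add(Pow(Mul(0, Add(1, Mul(-6, 0))), 2), Mul(-1, -78)) = Add(Pow(Mul(0, Add(1, 0)), 2), 78) = Add(Pow(Mul(0, 1), 2), 78) = Add(Pow(0, 2), 78) = Add(0, 78) = 78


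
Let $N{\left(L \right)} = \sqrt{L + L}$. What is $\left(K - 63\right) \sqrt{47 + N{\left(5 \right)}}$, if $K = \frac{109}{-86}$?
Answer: $- \frac{5527 \sqrt{47 + \sqrt{10}}}{86} \approx -455.18$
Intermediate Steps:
$N{\left(L \right)} = \sqrt{2} \sqrt{L}$ ($N{\left(L \right)} = \sqrt{2 L} = \sqrt{2} \sqrt{L}$)
$K = - \frac{109}{86}$ ($K = 109 \left(- \frac{1}{86}\right) = - \frac{109}{86} \approx -1.2674$)
$\left(K - 63\right) \sqrt{47 + N{\left(5 \right)}} = \left(- \frac{109}{86} - 63\right) \sqrt{47 + \sqrt{2} \sqrt{5}} = - \frac{5527 \sqrt{47 + \sqrt{10}}}{86}$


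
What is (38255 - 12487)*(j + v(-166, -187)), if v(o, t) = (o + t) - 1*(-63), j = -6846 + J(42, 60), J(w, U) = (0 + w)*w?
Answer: -138425696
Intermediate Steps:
J(w, U) = w² (J(w, U) = w*w = w²)
j = -5082 (j = -6846 + 42² = -6846 + 1764 = -5082)
v(o, t) = 63 + o + t (v(o, t) = (o + t) + 63 = 63 + o + t)
(38255 - 12487)*(j + v(-166, -187)) = (38255 - 12487)*(-5082 + (63 - 166 - 187)) = 25768*(-5082 - 290) = 25768*(-5372) = -138425696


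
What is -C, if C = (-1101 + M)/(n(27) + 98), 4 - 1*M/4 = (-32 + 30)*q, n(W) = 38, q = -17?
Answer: 1221/136 ≈ 8.9779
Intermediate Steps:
M = -120 (M = 16 - 4*(-32 + 30)*(-17) = 16 - (-8)*(-17) = 16 - 4*34 = 16 - 136 = -120)
C = -1221/136 (C = (-1101 - 120)/(38 + 98) = -1221/136 ≈ -8.9779)
-C = -1*(-1221/136) = 1221/136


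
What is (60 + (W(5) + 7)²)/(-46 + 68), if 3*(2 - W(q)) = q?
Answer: 512/99 ≈ 5.1717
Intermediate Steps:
W(q) = 2 - q/3
(60 + (W(5) + 7)²)/(-46 + 68) = (60 + ((2 - ⅓*5) + 7)²)/(-46 + 68) = (60 + ((2 - 5/3) + 7)²)/22 = (60 + (⅓ + 7)²)/22 = (60 + (22/3)²)/22 = (60 + 484/9)/22 = (1/22)*(1024/9) = 512/99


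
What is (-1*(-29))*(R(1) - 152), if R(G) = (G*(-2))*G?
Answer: -4466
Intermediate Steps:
R(G) = -2*G² (R(G) = (-2*G)*G = -2*G²)
(-1*(-29))*(R(1) - 152) = (-1*(-29))*(-2*1² - 152) = 29*(-2*1 - 152) = 29*(-2 - 152) = 29*(-154) = -4466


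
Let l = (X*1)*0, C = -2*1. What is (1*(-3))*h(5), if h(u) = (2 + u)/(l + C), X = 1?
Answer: 21/2 ≈ 10.500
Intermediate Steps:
C = -2
l = 0 (l = (1*1)*0 = 1*0 = 0)
h(u) = -1 - u/2 (h(u) = (2 + u)/(0 - 2) = (2 + u)/(-2) = (2 + u)*(-1/2) = -1 - u/2)
(1*(-3))*h(5) = (1*(-3))*(-1 - 1/2*5) = -3*(-1 - 5/2) = -3*(-7/2) = 21/2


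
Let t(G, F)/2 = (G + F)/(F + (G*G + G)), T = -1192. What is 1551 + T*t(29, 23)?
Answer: 1261075/893 ≈ 1412.2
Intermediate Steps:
t(G, F) = 2*(F + G)/(F + G + G**2) (t(G, F) = 2*((G + F)/(F + (G*G + G))) = 2*((F + G)/(F + (G**2 + G))) = 2*((F + G)/(F + (G + G**2))) = 2*((F + G)/(F + G + G**2)) = 2*(F + G)/(F + G + G**2))
1551 + T*t(29, 23) = 1551 - 2384*(23 + 29)/(23 + 29 + 29**2) = 1551 - 2384*52/(23 + 29 + 841) = 1551 - 2384*52/893 = 1551 - 1192*104/893 = 1551 - 123968/893 = 1261075/893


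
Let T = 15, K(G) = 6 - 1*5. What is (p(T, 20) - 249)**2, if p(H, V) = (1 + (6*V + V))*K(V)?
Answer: 11664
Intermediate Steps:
K(G) = 1 (K(G) = 6 - 5 = 1)
p(H, V) = 1 + 7*V (p(H, V) = (1 + (6*V + V))*1 = (1 + 7*V)*1 = 1 + 7*V)
(p(T, 20) - 249)**2 = ((1 + 7*20) - 249)**2 = ((1 + 140) - 249)**2 = (141 - 249)**2 = (-108)**2 = 11664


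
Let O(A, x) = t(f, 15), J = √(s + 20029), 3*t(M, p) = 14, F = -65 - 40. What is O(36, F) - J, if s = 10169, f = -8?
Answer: 14/3 - √30198 ≈ -169.11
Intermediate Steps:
F = -105
t(M, p) = 14/3 (t(M, p) = (⅓)*14 = 14/3)
J = √30198 (J = √(10169 + 20029) = √30198 ≈ 173.78)
O(A, x) = 14/3
O(36, F) - J = 14/3 - √30198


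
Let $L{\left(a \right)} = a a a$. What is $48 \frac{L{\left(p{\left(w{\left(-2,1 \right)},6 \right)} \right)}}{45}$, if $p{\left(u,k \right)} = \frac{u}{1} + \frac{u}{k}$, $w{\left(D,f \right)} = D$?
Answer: $- \frac{5488}{405} \approx -13.551$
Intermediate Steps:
$p{\left(u,k \right)} = u + \frac{u}{k}$ ($p{\left(u,k \right)} = u 1 + \frac{u}{k} = u + \frac{u}{k}$)
$L{\left(a \right)} = a^{3}$ ($L{\left(a \right)} = a^{2} a = a^{3}$)
$48 \frac{L{\left(p{\left(w{\left(-2,1 \right)},6 \right)} \right)}}{45} = 48 \frac{\left(-2 - \frac{2}{6}\right)^{3}}{45} = 48 \left(-2 - \frac{1}{3}\right)^{3} \cdot \frac{1}{45} = 48 \left(- \frac{7}{3}\right)^{3} \cdot \frac{1}{45} = 48 \left(\left(- \frac{343}{27}\right) \frac{1}{45}\right) = 48 \left(- \frac{343}{1215}\right) = - \frac{5488}{405}$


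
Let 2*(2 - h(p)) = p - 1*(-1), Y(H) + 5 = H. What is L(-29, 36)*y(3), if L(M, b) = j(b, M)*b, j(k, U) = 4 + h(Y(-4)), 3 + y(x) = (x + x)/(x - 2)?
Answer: 1080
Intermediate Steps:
Y(H) = -5 + H
h(p) = 3/2 - p/2 (h(p) = 2 - (p - 1*(-1))/2 = 2 - (p + 1)/2 = 2 - (1 + p)/2 = 2 + (-½ - p/2) = 3/2 - p/2)
y(x) = -3 + 2*x/(-2 + x) (y(x) = -3 + (x + x)/(x - 2) = -3 + (2*x)/(-2 + x) = -3 + 2*x/(-2 + x))
j(k, U) = 10 (j(k, U) = 4 + (3/2 - (-5 - 4)/2) = 4 + (3/2 - ½*(-9)) = 4 + (3/2 + 9/2) = 4 + 6 = 10)
L(M, b) = 10*b
L(-29, 36)*y(3) = (10*36)*((6 - 1*3)/(-2 + 3)) = 360*((6 - 3)/1) = 360*(1*3) = 360*3 = 1080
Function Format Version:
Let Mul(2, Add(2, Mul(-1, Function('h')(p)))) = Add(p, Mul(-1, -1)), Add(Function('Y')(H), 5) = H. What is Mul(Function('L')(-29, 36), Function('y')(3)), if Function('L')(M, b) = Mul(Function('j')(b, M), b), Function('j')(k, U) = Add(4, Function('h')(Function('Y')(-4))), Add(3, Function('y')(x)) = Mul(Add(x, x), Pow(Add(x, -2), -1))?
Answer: 1080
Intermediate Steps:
Function('Y')(H) = Add(-5, H)
Function('h')(p) = Add(Rational(3, 2), Mul(Rational(-1, 2), p)) (Function('h')(p) = Add(2, Mul(Rational(-1, 2), Add(p, Mul(-1, -1)))) = Add(2, Mul(Rational(-1, 2), Add(p, 1))) = Add(2, Mul(Rational(-1, 2), Add(1, p))) = Add(2, Add(Rational(-1, 2), Mul(Rational(-1, 2), p))) = Add(Rational(3, 2), Mul(Rational(-1, 2), p)))
Function('y')(x) = Add(-3, Mul(2, x, Pow(Add(-2, x), -1))) (Function('y')(x) = Add(-3, Mul(Add(x, x), Pow(Add(x, -2), -1))) = Add(-3, Mul(Mul(2, x), Pow(Add(-2, x), -1))) = Add(-3, Mul(2, x, Pow(Add(-2, x), -1))))
Function('j')(k, U) = 10 (Function('j')(k, U) = Add(4, Add(Rational(3, 2), Mul(Rational(-1, 2), Add(-5, -4)))) = Add(4, Add(Rational(3, 2), Mul(Rational(-1, 2), -9))) = Add(4, Add(Rational(3, 2), Rational(9, 2))) = Add(4, 6) = 10)
Function('L')(M, b) = Mul(10, b)
Mul(Function('L')(-29, 36), Function('y')(3)) = Mul(Mul(10, 36), Mul(Pow(Add(-2, 3), -1), Add(6, Mul(-1, 3)))) = Mul(360, Mul(Pow(1, -1), Add(6, -3))) = Mul(360, Mul(1, 3)) = Mul(360, 3) = 1080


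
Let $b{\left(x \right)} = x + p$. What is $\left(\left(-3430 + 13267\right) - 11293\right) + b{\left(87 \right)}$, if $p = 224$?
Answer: $-1145$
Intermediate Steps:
$b{\left(x \right)} = 224 + x$ ($b{\left(x \right)} = x + 224 = 224 + x$)
$\left(\left(-3430 + 13267\right) - 11293\right) + b{\left(87 \right)} = \left(\left(-3430 + 13267\right) - 11293\right) + \left(224 + 87\right) = \left(9837 - 11293\right) + 311 = -1456 + 311 = -1145$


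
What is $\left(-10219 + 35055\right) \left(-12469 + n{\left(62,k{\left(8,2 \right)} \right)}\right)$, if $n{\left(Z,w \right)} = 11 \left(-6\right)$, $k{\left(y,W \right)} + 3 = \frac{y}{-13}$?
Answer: $-311319260$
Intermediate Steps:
$k{\left(y,W \right)} = -3 - \frac{y}{13}$ ($k{\left(y,W \right)} = -3 + \frac{y}{-13} = -3 + y \left(- \frac{1}{13}\right) = -3 - \frac{y}{13}$)
$n{\left(Z,w \right)} = -66$
$\left(-10219 + 35055\right) \left(-12469 + n{\left(62,k{\left(8,2 \right)} \right)}\right) = \left(-10219 + 35055\right) \left(-12469 - 66\right) = 24836 \left(-12535\right) = -311319260$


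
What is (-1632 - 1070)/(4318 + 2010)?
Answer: -193/452 ≈ -0.42699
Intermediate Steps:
(-1632 - 1070)/(4318 + 2010) = -2702/6328 = -2702*1/6328 = -193/452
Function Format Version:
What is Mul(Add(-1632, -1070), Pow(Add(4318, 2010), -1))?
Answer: Rational(-193, 452) ≈ -0.42699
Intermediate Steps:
Mul(Add(-1632, -1070), Pow(Add(4318, 2010), -1)) = Mul(-2702, Pow(6328, -1)) = Mul(-2702, Rational(1, 6328)) = Rational(-193, 452)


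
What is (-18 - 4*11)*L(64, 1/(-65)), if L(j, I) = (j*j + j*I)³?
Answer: -1169225753322586112/274625 ≈ -4.2575e+12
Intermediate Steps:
L(j, I) = (j² + I*j)³
(-18 - 4*11)*L(64, 1/(-65)) = (-18 - 4*11)*(64³*(1/(-65) + 64)³) = (-18 - 44)*(262144*(-1/65 + 64)³) = -16252928*(4159/65)³ = -16252928*71939391679/274625 = -62*18858479892299776/274625 = -1169225753322586112/274625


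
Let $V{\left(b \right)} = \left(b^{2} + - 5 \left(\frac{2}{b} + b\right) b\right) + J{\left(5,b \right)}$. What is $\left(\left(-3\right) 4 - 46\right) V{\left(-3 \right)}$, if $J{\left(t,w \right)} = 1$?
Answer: $2610$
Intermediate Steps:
$V{\left(b \right)} = 1 + b^{2} + b \left(- \frac{10}{b} - 5 b\right)$ ($V{\left(b \right)} = \left(b^{2} + - 5 \left(\frac{2}{b} + b\right) b\right) + 1 = \left(b^{2} + - 5 \left(b + \frac{2}{b}\right) b\right) + 1 = \left(b^{2} + \left(- \frac{10}{b} - 5 b\right) b\right) + 1 = \left(b^{2} + b \left(- \frac{10}{b} - 5 b\right)\right) + 1 = 1 + b^{2} + b \left(- \frac{10}{b} - 5 b\right)$)
$\left(\left(-3\right) 4 - 46\right) V{\left(-3 \right)} = \left(\left(-3\right) 4 - 46\right) \left(-9 - 4 \left(-3\right)^{2}\right) = \left(-12 - 46\right) \left(-9 - 36\right) = - 58 \left(-9 - 36\right) = \left(-58\right) \left(-45\right) = 2610$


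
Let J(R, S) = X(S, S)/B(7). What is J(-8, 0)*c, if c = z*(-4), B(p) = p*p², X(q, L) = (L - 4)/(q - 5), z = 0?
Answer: 0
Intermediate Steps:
X(q, L) = (-4 + L)/(-5 + q)
B(p) = p³
c = 0 (c = 0*(-4) = 0)
J(R, S) = (-4 + S)/(343*(-5 + S)) (J(R, S) = ((-4 + S)/(-5 + S))/(7³) = ((-4 + S)/(-5 + S))/343 = ((-4 + S)/(-5 + S))*(1/343) = (-4 + S)/(343*(-5 + S)))
J(-8, 0)*c = ((-4 + 0)/(343*(-5 + 0)))*0 = ((1/343)*(-4)/(-5))*0 = ((1/343)*(-⅕)*(-4))*0 = (4/1715)*0 = 0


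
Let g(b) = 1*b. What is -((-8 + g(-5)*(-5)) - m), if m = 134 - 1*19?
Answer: 98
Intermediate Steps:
g(b) = b
m = 115 (m = 134 - 19 = 115)
-((-8 + g(-5)*(-5)) - m) = -((-8 - 5*(-5)) - 1*115) = -((-8 + 25) - 115) = -(17 - 115) = -1*(-98) = 98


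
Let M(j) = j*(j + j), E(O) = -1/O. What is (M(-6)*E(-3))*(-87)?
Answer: -2088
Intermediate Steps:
M(j) = 2*j² (M(j) = j*(2*j) = 2*j²)
(M(-6)*E(-3))*(-87) = ((2*(-6)²)*(-1/(-3)))*(-87) = ((2*36)*(-1*(-⅓)))*(-87) = (72*(⅓))*(-87) = 24*(-87) = -2088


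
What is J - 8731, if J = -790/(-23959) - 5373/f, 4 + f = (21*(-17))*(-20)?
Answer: -1492874597211/170971424 ≈ -8731.7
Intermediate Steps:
f = 7136 (f = -4 + (21*(-17))*(-20) = -4 - 357*(-20) = -4 + 7140 = 7136)
J = -123094267/170971424 (J = -790/(-23959) - 5373/7136 = -790*(-1/23959) - 5373*1/7136 = 790/23959 - 5373/7136 = -123094267/170971424 ≈ -0.71997)
J - 8731 = -123094267/170971424 - 8731 = -1492874597211/170971424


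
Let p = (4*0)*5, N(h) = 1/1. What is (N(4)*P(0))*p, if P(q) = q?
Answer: 0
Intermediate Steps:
N(h) = 1
p = 0 (p = 0*5 = 0)
(N(4)*P(0))*p = (1*0)*0 = 0*0 = 0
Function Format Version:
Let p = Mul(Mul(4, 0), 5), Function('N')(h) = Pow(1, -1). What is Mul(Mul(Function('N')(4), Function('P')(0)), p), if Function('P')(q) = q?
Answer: 0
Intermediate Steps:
Function('N')(h) = 1
p = 0 (p = Mul(0, 5) = 0)
Mul(Mul(Function('N')(4), Function('P')(0)), p) = Mul(Mul(1, 0), 0) = Mul(0, 0) = 0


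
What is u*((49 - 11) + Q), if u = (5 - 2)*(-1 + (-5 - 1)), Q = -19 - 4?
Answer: -315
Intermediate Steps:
Q = -23
u = -21 (u = 3*(-1 - 6) = 3*(-7) = -21)
u*((49 - 11) + Q) = -21*((49 - 11) - 23) = -21*(38 - 23) = -21*15 = -315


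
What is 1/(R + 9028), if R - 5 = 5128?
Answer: 1/14161 ≈ 7.0616e-5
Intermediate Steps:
R = 5133 (R = 5 + 5128 = 5133)
1/(R + 9028) = 1/(5133 + 9028) = 1/14161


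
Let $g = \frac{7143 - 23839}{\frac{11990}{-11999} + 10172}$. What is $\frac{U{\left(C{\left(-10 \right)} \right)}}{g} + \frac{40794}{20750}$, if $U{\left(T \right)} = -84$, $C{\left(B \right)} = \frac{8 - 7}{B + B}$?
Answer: $\frac{13805712626586}{259809847375} \approx 53.138$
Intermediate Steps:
$C{\left(B \right)} = \frac{1}{2 B}$ ($C{\left(B \right)} = 1 \frac{1}{2 B} = \frac{1}{2 B}$)
$g = - \frac{100167652}{61020919}$ ($g = - \frac{16696}{11990 \left(- \frac{1}{11999}\right) + 10172} = - \frac{16696}{- \frac{11990}{11999} + 10172} = - \frac{16696}{\frac{122041838}{11999}} = \left(-16696\right) \frac{11999}{122041838} = - \frac{100167652}{61020919} \approx -1.6415$)
$\frac{U{\left(C{\left(-10 \right)} \right)}}{g} + \frac{40794}{20750} = - \frac{84}{- \frac{100167652}{61020919}} + \frac{40794}{20750} = \left(-84\right) \left(- \frac{61020919}{100167652}\right) + 40794 \cdot \frac{1}{20750} = \frac{1281439299}{25041913} + \frac{20397}{10375} = \frac{13805712626586}{259809847375}$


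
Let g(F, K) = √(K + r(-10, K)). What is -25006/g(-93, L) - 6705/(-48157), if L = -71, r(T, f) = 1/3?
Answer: 6705/48157 + 12503*I*√159/53 ≈ 0.13923 + 2974.7*I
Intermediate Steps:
r(T, f) = ⅓
g(F, K) = √(⅓ + K) (g(F, K) = √(K + ⅓) = √(⅓ + K))
-25006/g(-93, L) - 6705/(-48157) = -25006*3/√(3 + 9*(-71)) - 6705/(-48157) = -25006*3/√(3 - 639) - 6705*(-1/48157) = -25006*(-I*√159/106) + 6705/48157 = -(-12503)*I*√159/53 + 6705/48157 = 12503*I*√159/53 + 6705/48157 = 6705/48157 + 12503*I*√159/53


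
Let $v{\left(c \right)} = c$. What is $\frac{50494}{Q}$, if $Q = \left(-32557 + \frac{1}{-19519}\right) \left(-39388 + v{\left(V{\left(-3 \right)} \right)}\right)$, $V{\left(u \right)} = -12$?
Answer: $\frac{492796193}{12518957654800} \approx 3.9364 \cdot 10^{-5}$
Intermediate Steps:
$Q = \frac{25037915309600}{19519}$ ($Q = \left(-32557 + \frac{1}{-19519}\right) \left(-39388 - 12\right) = \left(-32557 - \frac{1}{19519}\right) \left(-39400\right) = \left(- \frac{635480084}{19519}\right) \left(-39400\right) = \frac{25037915309600}{19519} \approx 1.2827 \cdot 10^{9}$)
$\frac{50494}{Q} = \frac{50494}{\frac{25037915309600}{19519}} = 50494 \cdot \frac{19519}{25037915309600} = \frac{492796193}{12518957654800}$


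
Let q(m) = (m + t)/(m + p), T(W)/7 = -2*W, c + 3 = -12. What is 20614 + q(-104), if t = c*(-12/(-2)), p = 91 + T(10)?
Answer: 3154136/153 ≈ 20615.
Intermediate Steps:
c = -15 (c = -3 - 12 = -15)
T(W) = -14*W (T(W) = 7*(-2*W) = -14*W)
p = -49 (p = 91 - 14*10 = 91 - 140 = -49)
t = -90 (t = -(-180)/(-2) = -(-180)*(-1)/2 = -15*6 = -90)
q(m) = (-90 + m)/(-49 + m) (q(m) = (m - 90)/(m - 49) = (-90 + m)/(-49 + m))
20614 + q(-104) = 20614 + (-90 - 104)/(-49 - 104) = 20614 - 194/(-153) = 20614 - 1/153*(-194) = 20614 + 194/153 = 3154136/153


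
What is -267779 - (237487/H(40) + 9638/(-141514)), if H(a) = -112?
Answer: -2105286327349/7924784 ≈ -2.6566e+5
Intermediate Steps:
-267779 - (237487/H(40) + 9638/(-141514)) = -267779 - (237487/(-112) + 9638/(-141514)) = -267779 - (237487*(-1/112) + 9638*(-1/141514)) = -267779 - (-237487/112 - 4819/70757) = -267779 - 1*(-16804407387/7924784) = -267779 + 16804407387/7924784 = -2105286327349/7924784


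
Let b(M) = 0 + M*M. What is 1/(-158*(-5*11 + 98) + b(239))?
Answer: 1/50327 ≈ 1.9870e-5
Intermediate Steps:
b(M) = M² (b(M) = 0 + M² = M²)
1/(-158*(-5*11 + 98) + b(239)) = 1/(-158*(-5*11 + 98) + 239²) = 1/(-158*(-55 + 98) + 57121) = 1/(-158*43 + 57121) = 1/(-6794 + 57121) = 1/50327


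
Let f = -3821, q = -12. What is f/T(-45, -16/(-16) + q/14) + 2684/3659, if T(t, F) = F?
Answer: -97864589/3659 ≈ -26746.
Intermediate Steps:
f/T(-45, -16/(-16) + q/14) + 2684/3659 = -3821/(-16/(-16) - 12/14) + 2684/3659 = -3821/(-16*(-1/16) - 12*1/14) + 2684*(1/3659) = -3821/(1 - 6/7) + 2684/3659 = -3821/1/7 + 2684/3659 = -3821*7 + 2684/3659 = -26747 + 2684/3659 = -97864589/3659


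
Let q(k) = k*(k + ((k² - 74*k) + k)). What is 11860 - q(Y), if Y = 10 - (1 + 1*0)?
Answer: 16963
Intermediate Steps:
Y = 9 (Y = 10 - (1 + 0) = 10 - 1*1 = 10 - 1 = 9)
q(k) = k*(k² - 72*k) (q(k) = k*(k + (k² - 73*k)) = k*(k² - 72*k))
11860 - q(Y) = 11860 - 9²*(-72 + 9) = 11860 - 81*(-63) = 11860 - 1*(-5103) = 11860 + 5103 = 16963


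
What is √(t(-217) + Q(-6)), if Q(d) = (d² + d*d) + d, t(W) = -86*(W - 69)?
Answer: √24662 ≈ 157.04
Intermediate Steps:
t(W) = 5934 - 86*W (t(W) = -86*(-69 + W) = 5934 - 86*W)
Q(d) = d + 2*d² (Q(d) = (d² + d²) + d = 2*d² + d = d + 2*d²)
√(t(-217) + Q(-6)) = √((5934 - 86*(-217)) - 6*(1 + 2*(-6))) = √((5934 + 18662) - 6*(1 - 12)) = √(24596 - 6*(-11)) = √(24596 + 66) = √24662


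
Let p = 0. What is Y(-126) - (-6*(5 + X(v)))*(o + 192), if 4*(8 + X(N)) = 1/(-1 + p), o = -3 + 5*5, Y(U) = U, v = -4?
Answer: -4299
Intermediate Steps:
o = 22 (o = -3 + 25 = 22)
X(N) = -33/4 (X(N) = -8 + 1/(4*(-1 + 0)) = -8 + (¼)/(-1) = -8 + (¼)*(-1) = -8 - ¼ = -33/4)
Y(-126) - (-6*(5 + X(v)))*(o + 192) = -126 - (-6*(5 - 33/4))*(22 + 192) = -126 - (-6*(-13/4))*214 = -126 - 39*214/2 = -126 - 1*4173 = -126 - 4173 = -4299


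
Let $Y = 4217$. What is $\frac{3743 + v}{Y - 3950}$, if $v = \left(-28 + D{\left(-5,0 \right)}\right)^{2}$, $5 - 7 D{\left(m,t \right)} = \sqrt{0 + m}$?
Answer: $\frac{219883}{13083} + \frac{382 i \sqrt{5}}{13083} \approx 16.807 + 0.065289 i$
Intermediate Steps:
$D{\left(m,t \right)} = \frac{5}{7} - \frac{\sqrt{m}}{7}$ ($D{\left(m,t \right)} = \frac{5}{7} - \frac{\sqrt{0 + m}}{7} = \frac{5}{7} - \frac{\sqrt{m}}{7}$)
$v = \left(- \frac{191}{7} - \frac{i \sqrt{5}}{7}\right)^{2}$ ($v = \left(-28 + \left(\frac{5}{7} - \frac{\sqrt{-5}}{7}\right)\right)^{2} = \left(-28 + \left(\frac{5}{7} - \frac{i \sqrt{5}}{7}\right)\right)^{2} = \left(- \frac{191}{7} - \frac{i \sqrt{5}}{7}\right)^{2} \approx 744.41 + 17.432 i$)
$\frac{3743 + v}{Y - 3950} = \frac{3743 + \frac{\left(191 + i \sqrt{5}\right)^{2}}{49}}{4217 - 3950} = \frac{3743 + \frac{\left(191 + i \sqrt{5}\right)^{2}}{49}}{267} = \left(3743 + \frac{\left(191 + i \sqrt{5}\right)^{2}}{49}\right) \frac{1}{267} = \frac{3743}{267} + \frac{\left(191 + i \sqrt{5}\right)^{2}}{13083}$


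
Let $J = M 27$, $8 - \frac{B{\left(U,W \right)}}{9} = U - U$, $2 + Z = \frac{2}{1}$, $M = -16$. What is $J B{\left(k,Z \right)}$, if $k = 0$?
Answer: $-31104$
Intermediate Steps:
$Z = 0$ ($Z = -2 + \frac{2}{1} = -2 + 2 \cdot 1 = -2 + 2 = 0$)
$B{\left(U,W \right)} = 72$ ($B{\left(U,W \right)} = 72 - 9 \left(U - U\right) = 72 - 0 = 72 + 0 = 72$)
$J = -432$ ($J = \left(-16\right) 27 = -432$)
$J B{\left(k,Z \right)} = \left(-432\right) 72 = -31104$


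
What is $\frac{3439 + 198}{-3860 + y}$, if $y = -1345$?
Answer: $- \frac{3637}{5205} \approx -0.69875$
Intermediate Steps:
$\frac{3439 + 198}{-3860 + y} = \frac{3439 + 198}{-3860 - 1345} = \frac{3637}{-5205} = 3637 \left(- \frac{1}{5205}\right) = - \frac{3637}{5205}$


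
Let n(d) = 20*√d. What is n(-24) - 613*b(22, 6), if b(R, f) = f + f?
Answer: -7356 + 40*I*√6 ≈ -7356.0 + 97.98*I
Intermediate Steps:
b(R, f) = 2*f
n(-24) - 613*b(22, 6) = 20*√(-24) - 1226*6 = 20*(2*I*√6) - 613*12 = 40*I*√6 - 7356 = -7356 + 40*I*√6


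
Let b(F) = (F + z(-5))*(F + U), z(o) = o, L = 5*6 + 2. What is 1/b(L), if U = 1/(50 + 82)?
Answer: 44/38025 ≈ 0.0011571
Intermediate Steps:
L = 32 (L = 30 + 2 = 32)
U = 1/132 ≈ 0.0075758
b(F) = (-5 + F)*(1/132 + F) (b(F) = (F - 5)*(F + 1/132) = (-5 + F)*(1/132 + F))
1/b(L) = 1/(-5/132 + 32**2 - 659/132*32) = 1/(-5/132 + 1024 - 5272/33) = 1/(38025/44) = 44/38025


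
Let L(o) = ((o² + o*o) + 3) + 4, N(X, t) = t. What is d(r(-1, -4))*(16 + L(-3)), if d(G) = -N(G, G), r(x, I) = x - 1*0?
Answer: 41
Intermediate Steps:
r(x, I) = x (r(x, I) = x + 0 = x)
L(o) = 7 + 2*o² (L(o) = ((o² + o²) + 3) + 4 = (2*o² + 3) + 4 = (3 + 2*o²) + 4 = 7 + 2*o²)
d(G) = -G
d(r(-1, -4))*(16 + L(-3)) = (-1*(-1))*(16 + (7 + 2*(-3)²)) = 1*(16 + (7 + 2*9)) = 1*(16 + (7 + 18)) = 1*(16 + 25) = 1*41 = 41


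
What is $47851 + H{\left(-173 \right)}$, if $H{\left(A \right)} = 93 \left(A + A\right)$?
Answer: $15673$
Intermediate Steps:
$H{\left(A \right)} = 186 A$ ($H{\left(A \right)} = 93 \cdot 2 A = 186 A$)
$47851 + H{\left(-173 \right)} = 47851 + 186 \left(-173\right) = 47851 - 32178 = 15673$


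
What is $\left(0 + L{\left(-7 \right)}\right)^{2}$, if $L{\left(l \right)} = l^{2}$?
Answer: $2401$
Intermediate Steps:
$\left(0 + L{\left(-7 \right)}\right)^{2} = \left(0 + \left(-7\right)^{2}\right)^{2} = \left(0 + 49\right)^{2} = 49^{2} = 2401$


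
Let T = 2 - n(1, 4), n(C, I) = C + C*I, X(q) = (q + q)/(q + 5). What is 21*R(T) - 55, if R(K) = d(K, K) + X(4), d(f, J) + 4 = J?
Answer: -550/3 ≈ -183.33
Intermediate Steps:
d(f, J) = -4 + J
X(q) = 2*q/(5 + q) (X(q) = (2*q)/(5 + q) = 2*q/(5 + q))
T = -3 (T = 2 - (1 + 4) = 2 - 5 = -3)
R(K) = -28/9 + K (R(K) = (-4 + K) + 2*4/(5 + 4) = (-4 + K) + 2*4/9 = (-4 + K) + 2*4*(⅑) = (-4 + K) + 8/9 = -28/9 + K)
21*R(T) - 55 = 21*(-28/9 - 3) - 55 = 21*(-55/9) - 55 = -385/3 - 55 = -550/3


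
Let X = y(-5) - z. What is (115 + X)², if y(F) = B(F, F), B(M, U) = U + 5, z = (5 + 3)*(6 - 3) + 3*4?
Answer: 6241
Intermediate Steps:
z = 36 (z = 8*3 + 12 = 24 + 12 = 36)
B(M, U) = 5 + U
y(F) = 5 + F
X = -36 (X = (5 - 5) - 1*36 = 0 - 36 = -36)
(115 + X)² = (115 - 36)² = 79² = 6241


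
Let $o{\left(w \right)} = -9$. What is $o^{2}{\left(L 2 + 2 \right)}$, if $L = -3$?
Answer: $81$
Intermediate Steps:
$o^{2}{\left(L 2 + 2 \right)} = \left(-9\right)^{2} = 81$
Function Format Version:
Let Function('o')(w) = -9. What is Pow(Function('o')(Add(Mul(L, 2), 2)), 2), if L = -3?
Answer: 81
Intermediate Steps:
Pow(Function('o')(Add(Mul(L, 2), 2)), 2) = Pow(-9, 2) = 81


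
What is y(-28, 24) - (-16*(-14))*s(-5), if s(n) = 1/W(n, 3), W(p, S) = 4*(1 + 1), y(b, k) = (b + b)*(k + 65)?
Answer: -5012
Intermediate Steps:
y(b, k) = 2*b*(65 + k) (y(b, k) = (2*b)*(65 + k) = 2*b*(65 + k))
W(p, S) = 8 (W(p, S) = 4*2 = 8)
s(n) = ⅛ (s(n) = 1/8 = ⅛)
y(-28, 24) - (-16*(-14))*s(-5) = 2*(-28)*(65 + 24) - (-16*(-14))/8 = 2*(-28)*89 - 224/8 = -4984 - 1*28 = -4984 - 28 = -5012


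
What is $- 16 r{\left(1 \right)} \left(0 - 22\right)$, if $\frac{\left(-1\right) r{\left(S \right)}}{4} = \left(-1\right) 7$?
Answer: $9856$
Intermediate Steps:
$r{\left(S \right)} = 28$ ($r{\left(S \right)} = - 4 \left(\left(-1\right) 7\right) = \left(-4\right) \left(-7\right) = 28$)
$- 16 r{\left(1 \right)} \left(0 - 22\right) = \left(-16\right) 28 \left(0 - 22\right) = - 448 \left(0 - 22\right) = \left(-448\right) \left(-22\right) = 9856$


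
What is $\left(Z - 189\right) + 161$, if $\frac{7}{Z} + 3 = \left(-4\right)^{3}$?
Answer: $- \frac{1883}{67} \approx -28.104$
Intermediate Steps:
$Z = - \frac{7}{67}$ ($Z = \frac{7}{-3 + \left(-4\right)^{3}} = \frac{7}{-3 - 64} = \frac{7}{-67} = 7 \left(- \frac{1}{67}\right) = - \frac{7}{67} \approx -0.10448$)
$\left(Z - 189\right) + 161 = \left(- \frac{7}{67} - 189\right) + 161 = - \frac{12670}{67} + 161 = - \frac{1883}{67}$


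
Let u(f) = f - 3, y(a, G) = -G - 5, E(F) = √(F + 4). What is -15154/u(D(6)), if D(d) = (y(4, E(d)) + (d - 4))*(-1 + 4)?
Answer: 30308/9 - 7577*√10/9 ≈ 705.27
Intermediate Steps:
E(F) = √(4 + F)
y(a, G) = -5 - G
D(d) = -27 - 3*√(4 + d) + 3*d (D(d) = ((-5 - √(4 + d)) + (d - 4))*(-1 + 4) = ((-5 - √(4 + d)) + (-4 + d))*3 = (-9 + d - √(4 + d))*3 = -27 - 3*√(4 + d) + 3*d)
u(f) = -3 + f
-15154/u(D(6)) = -15154/(-3 + (-27 - 3*√(4 + 6) + 3*6)) = -15154/(-3 + (-27 - 3*√10 + 18)) = -15154/(-3 + (-9 - 3*√10)) = -15154/(-12 - 3*√10)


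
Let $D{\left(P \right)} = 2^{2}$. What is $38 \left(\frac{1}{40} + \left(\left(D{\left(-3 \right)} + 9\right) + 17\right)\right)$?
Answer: $\frac{22819}{20} \approx 1140.9$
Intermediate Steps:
$D{\left(P \right)} = 4$
$38 \left(\frac{1}{40} + \left(\left(D{\left(-3 \right)} + 9\right) + 17\right)\right) = 38 \left(\frac{1}{40} + \left(\left(4 + 9\right) + 17\right)\right) = 38 \left(\frac{1}{40} + \left(13 + 17\right)\right) = 38 \left(\frac{1}{40} + 30\right) = 38 \cdot \frac{1201}{40} = \frac{22819}{20}$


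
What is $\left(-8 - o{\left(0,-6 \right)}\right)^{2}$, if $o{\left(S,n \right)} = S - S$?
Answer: $64$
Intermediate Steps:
$o{\left(S,n \right)} = 0$
$\left(-8 - o{\left(0,-6 \right)}\right)^{2} = \left(-8 - 0\right)^{2} = \left(-8 + 0\right)^{2} = \left(-8\right)^{2} = 64$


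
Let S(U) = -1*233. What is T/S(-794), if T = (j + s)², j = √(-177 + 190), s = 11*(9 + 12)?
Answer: -(231 + √13)²/233 ≈ -236.22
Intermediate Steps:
s = 231 (s = 11*21 = 231)
S(U) = -233
j = √13 ≈ 3.6056
T = (231 + √13)² (T = (√13 + 231)² = (231 + √13)² ≈ 55040.)
T/S(-794) = (231 + √13)²/(-233) = (231 + √13)²*(-1/233) = -(231 + √13)²/233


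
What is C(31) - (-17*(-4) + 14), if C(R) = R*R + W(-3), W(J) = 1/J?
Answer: 2636/3 ≈ 878.67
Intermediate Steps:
C(R) = -⅓ + R² (C(R) = R*R + 1/(-3) = R² - ⅓ = -⅓ + R²)
C(31) - (-17*(-4) + 14) = (-⅓ + 31²) - (-17*(-4) + 14) = (-⅓ + 961) - (68 + 14) = 2882/3 - 1*82 = 2882/3 - 82 = 2636/3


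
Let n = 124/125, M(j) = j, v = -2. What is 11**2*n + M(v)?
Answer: 14754/125 ≈ 118.03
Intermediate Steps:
n = 124/125 (n = 124*(1/125) = 124/125 ≈ 0.99200)
11**2*n + M(v) = 11**2*(124/125) - 2 = 121*(124/125) - 2 = 15004/125 - 2 = 14754/125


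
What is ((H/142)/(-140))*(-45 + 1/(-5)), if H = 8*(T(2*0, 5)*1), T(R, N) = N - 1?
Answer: 904/12425 ≈ 0.072757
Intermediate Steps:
T(R, N) = -1 + N
H = 32 (H = 8*((-1 + 5)*1) = 8*(4*1) = 8*4 = 32)
((H/142)/(-140))*(-45 + 1/(-5)) = ((32/142)/(-140))*(-45 + 1/(-5)) = ((32*(1/142))*(-1/140))*(-45 - 1/5) = ((16/71)*(-1/140))*(-226/5) = -4/2485*(-226/5) = 904/12425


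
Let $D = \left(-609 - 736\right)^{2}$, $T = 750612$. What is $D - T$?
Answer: $1058413$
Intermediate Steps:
$D = 1809025$ ($D = \left(-1345\right)^{2} = 1809025$)
$D - T = 1809025 - 750612 = 1058413$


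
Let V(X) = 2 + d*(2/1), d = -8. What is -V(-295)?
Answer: 14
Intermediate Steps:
V(X) = -14 (V(X) = 2 - 16/1 = 2 - 16 = -14)
-V(-295) = -1*(-14) = 14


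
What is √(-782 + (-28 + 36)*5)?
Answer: I*√742 ≈ 27.24*I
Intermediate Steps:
√(-782 + (-28 + 36)*5) = √(-782 + 8*5) = √(-782 + 40) = √(-742) = I*√742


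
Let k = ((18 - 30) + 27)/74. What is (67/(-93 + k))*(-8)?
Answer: 39664/6867 ≈ 5.7760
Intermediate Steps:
k = 15/74 (k = (-12 + 27)*(1/74) = 15*(1/74) = 15/74 ≈ 0.20270)
(67/(-93 + k))*(-8) = (67/(-93 + 15/74))*(-8) = (67/(-6867/74))*(-8) = (67*(-74/6867))*(-8) = -4958/6867*(-8) = 39664/6867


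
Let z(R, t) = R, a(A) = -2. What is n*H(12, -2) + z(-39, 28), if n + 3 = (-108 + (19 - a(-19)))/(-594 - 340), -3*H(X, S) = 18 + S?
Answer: -10973/467 ≈ -23.497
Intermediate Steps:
H(X, S) = -6 - S/3 (H(X, S) = -(18 + S)/3 = -6 - S/3)
n = -2715/934 (n = -3 + (-108 + (19 - 1*(-2)))/(-594 - 340) = -3 + (-108 + (19 + 2))/(-934) = -3 + (-108 + 21)*(-1/934) = -3 - 87*(-1/934) = -3 + 87/934 = -2715/934 ≈ -2.9069)
n*H(12, -2) + z(-39, 28) = -2715*(-6 - 1/3*(-2))/934 - 39 = -2715*(-6 + 2/3)/934 - 39 = -2715/934*(-16/3) - 39 = 7240/467 - 39 = -10973/467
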